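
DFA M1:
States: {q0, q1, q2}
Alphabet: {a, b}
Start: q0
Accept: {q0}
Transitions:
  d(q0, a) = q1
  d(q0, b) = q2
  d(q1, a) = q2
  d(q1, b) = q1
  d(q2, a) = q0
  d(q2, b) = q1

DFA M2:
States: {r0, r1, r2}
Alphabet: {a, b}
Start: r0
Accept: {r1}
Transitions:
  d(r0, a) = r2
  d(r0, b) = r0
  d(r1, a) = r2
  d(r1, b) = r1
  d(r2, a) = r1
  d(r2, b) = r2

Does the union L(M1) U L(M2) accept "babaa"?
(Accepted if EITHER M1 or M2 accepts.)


M1: final=q1 accepted=False
M2: final=r2 accepted=False

No, union rejects (neither accepts)


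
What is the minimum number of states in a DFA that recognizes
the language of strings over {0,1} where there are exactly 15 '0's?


States: count = 0, 1, ..., 15 (that's 16 states), plus a dead state for count > 15.
Total: 16 + 1 = 17. Accept = count-15 state.

17


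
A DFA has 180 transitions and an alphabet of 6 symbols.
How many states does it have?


Each state has exactly one transition per symbol.
states = transitions / |alphabet| = 180 / 6 = 30

30


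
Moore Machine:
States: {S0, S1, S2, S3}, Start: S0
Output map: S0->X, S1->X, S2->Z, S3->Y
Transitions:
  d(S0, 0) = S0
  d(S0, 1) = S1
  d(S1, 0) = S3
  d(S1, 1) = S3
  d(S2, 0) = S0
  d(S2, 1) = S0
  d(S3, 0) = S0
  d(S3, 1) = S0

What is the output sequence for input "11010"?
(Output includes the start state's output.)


Start: S0 (output X)
  --1--> S1 (output X)
  --1--> S3 (output Y)
  --0--> S0 (output X)
  --1--> S1 (output X)
  --0--> S3 (output Y)

"XXYXXY"


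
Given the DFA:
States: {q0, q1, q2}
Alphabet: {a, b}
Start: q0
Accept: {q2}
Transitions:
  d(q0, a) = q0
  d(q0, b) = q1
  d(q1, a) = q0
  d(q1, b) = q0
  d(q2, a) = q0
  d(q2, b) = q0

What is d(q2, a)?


Looking up transition d(q2, a)

q0


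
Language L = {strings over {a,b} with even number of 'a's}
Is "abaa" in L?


count('a') = 3; 3 mod 2 = 1

No, "abaa" is not in L


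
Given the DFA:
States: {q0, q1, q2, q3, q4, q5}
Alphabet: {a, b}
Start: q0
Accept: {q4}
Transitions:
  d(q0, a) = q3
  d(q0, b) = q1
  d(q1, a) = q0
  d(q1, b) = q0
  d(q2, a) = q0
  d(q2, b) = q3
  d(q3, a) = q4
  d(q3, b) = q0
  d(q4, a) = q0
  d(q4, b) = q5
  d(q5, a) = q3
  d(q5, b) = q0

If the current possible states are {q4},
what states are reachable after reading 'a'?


Apply transition on 'a' from each current state:
  d(q4, a) = q0

{q0}


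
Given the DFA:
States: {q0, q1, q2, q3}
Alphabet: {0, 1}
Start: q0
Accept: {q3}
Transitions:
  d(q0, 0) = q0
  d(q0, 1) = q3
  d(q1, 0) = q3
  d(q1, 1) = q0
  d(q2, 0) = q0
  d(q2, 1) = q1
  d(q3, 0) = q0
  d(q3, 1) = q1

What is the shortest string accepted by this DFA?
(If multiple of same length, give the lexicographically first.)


BFS by string length (lex-first path to each state shown):
  len 0: q0<-""
  len 1: q0<-"0", q3<-"1"
Found accept state at length 1.

"1"


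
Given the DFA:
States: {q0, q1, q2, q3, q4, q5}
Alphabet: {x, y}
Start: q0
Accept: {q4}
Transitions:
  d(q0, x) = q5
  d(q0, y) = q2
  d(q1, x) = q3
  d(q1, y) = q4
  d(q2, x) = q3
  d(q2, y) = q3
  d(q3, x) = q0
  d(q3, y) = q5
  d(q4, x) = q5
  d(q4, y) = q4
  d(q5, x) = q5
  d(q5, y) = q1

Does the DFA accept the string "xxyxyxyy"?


Trace: q0 -> q5 -> q5 -> q1 -> q3 -> q5 -> q5 -> q1 -> q4
Final state: q4
Accept states: {q4}

Yes, accepted (final state q4 is an accept state)


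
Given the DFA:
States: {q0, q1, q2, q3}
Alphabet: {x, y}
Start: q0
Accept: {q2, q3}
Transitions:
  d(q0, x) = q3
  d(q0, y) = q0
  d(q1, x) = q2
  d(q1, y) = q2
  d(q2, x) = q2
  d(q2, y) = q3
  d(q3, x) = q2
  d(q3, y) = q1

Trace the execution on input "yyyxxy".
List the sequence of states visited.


Input: yyyxxy
d(q0, y) = q0
d(q0, y) = q0
d(q0, y) = q0
d(q0, x) = q3
d(q3, x) = q2
d(q2, y) = q3


q0 -> q0 -> q0 -> q0 -> q3 -> q2 -> q3


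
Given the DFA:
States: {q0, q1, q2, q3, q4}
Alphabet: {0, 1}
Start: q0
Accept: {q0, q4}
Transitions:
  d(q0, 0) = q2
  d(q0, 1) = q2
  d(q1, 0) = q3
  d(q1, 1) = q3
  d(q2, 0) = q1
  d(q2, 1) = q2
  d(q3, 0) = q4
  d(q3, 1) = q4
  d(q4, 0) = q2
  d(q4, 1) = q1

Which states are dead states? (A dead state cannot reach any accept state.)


Forward reachability from each state:
  q0 -> reaches accept state q0 (live)
  q1 -> reaches accept state q4 (live)
  q2 -> reaches accept state q4 (live)
  q3 -> reaches accept state q4 (live)
  q4 -> reaches accept state q4 (live)

None (all states can reach an accept state)


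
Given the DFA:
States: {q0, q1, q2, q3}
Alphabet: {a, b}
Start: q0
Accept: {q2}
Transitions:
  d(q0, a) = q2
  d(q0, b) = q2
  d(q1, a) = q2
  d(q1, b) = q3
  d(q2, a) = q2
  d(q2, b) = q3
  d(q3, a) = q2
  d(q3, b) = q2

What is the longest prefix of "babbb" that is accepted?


Run the DFA, marking each prefix where the state is accepting:
  "" -> q0 [reject]
  "b" -> q2 [accept]
  "ba" -> q2 [accept]
  "bab" -> q3 [reject]
  "babb" -> q2 [accept]
  "babbb" -> q3 [reject]

"babb"


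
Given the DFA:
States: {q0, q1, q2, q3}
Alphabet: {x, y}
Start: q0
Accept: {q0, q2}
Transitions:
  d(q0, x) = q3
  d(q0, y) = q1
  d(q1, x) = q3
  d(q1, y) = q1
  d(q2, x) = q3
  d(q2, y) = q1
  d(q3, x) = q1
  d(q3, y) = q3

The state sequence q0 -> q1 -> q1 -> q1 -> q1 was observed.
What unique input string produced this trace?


Trace back each transition to find the symbol:
  q0 --[y]--> q1
  q1 --[y]--> q1
  q1 --[y]--> q1
  q1 --[y]--> q1

"yyyy"


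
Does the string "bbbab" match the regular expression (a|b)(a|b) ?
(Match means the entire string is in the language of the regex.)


|string| = 5; first = 'b'; last = 'b'

No, "bbbab" does not match (a|b)(a|b)


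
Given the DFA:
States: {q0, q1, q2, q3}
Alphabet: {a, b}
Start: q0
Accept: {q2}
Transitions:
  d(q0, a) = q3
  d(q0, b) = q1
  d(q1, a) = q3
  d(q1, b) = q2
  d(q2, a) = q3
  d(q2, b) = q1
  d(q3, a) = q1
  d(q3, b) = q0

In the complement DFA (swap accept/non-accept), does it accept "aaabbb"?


Trace: q0 -> q3 -> q1 -> q3 -> q0 -> q1 -> q2
Final: q2
Original accept: {q2}
Complement: q2 is in original accept

No, complement rejects (original accepts)


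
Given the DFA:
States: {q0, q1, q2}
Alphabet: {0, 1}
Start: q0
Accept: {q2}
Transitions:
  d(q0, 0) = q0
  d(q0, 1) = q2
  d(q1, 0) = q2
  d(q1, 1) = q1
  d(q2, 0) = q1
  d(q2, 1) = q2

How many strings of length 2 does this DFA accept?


Enumerating all length-2 strings:
  "00" -> q0 [reject]
  "01" -> q2 [accept]
  "10" -> q1 [reject]
  "11" -> q2 [accept]

2 out of 4


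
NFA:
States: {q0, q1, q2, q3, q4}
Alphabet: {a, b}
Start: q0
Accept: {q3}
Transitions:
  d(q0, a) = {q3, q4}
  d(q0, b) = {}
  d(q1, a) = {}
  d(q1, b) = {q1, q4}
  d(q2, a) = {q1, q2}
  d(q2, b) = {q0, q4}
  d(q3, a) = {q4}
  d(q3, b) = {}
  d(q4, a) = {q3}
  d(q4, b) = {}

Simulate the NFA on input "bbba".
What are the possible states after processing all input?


Start: {q0}
  --b--> {}
  --b--> {}
  --b--> {}
  --a--> {}

{} (empty set, no valid transitions)


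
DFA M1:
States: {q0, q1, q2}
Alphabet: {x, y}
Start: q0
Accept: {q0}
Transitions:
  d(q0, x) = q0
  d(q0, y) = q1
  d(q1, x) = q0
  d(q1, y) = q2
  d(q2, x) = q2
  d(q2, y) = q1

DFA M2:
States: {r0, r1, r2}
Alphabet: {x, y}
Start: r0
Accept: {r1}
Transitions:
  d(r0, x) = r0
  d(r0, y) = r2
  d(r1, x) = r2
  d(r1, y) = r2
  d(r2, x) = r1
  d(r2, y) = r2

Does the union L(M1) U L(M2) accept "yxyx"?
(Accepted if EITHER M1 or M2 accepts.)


M1: final=q0 accepted=True
M2: final=r1 accepted=True

Yes, union accepts


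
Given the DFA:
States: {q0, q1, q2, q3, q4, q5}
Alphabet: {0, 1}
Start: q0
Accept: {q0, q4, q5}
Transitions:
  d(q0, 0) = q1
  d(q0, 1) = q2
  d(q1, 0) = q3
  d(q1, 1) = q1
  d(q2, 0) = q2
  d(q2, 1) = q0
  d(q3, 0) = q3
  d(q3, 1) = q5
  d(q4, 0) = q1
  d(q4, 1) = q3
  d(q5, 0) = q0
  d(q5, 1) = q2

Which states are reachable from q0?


BFS from q0:
  layer 0: {q0}
  layer 1: {q1, q2}
  layer 2: {q3}
  layer 3: {q5}

{q0, q1, q2, q3, q5}


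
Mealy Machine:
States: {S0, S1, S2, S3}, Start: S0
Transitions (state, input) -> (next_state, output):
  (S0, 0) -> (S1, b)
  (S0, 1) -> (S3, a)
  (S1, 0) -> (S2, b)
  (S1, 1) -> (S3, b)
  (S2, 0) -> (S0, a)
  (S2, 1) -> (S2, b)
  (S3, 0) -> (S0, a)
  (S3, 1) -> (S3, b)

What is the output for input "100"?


Step-by-step:
  (S0, 1) -> (S3, a)
  (S3, 0) -> (S0, a)
  (S0, 0) -> (S1, b)

"aab"


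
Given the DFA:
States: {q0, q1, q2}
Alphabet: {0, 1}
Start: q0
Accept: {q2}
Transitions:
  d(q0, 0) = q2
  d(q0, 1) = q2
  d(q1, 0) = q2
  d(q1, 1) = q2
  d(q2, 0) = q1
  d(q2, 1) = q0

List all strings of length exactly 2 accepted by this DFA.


All strings of length 2: 4 total
Accepted: 0

None


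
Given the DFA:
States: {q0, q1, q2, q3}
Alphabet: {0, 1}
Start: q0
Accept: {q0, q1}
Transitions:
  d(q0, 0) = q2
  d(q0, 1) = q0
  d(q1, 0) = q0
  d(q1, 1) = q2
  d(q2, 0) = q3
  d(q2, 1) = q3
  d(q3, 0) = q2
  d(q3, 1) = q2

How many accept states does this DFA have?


Accept states listed: {q0, q1}
Counting: q0(1) q1(2)

2


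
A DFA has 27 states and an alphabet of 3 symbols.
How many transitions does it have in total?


Each state has exactly one transition per symbol.
27 * 3 = 81

81


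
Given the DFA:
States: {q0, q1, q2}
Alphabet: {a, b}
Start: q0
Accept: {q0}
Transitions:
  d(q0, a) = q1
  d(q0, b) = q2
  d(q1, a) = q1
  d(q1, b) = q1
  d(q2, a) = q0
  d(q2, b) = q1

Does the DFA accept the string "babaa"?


Trace: q0 -> q2 -> q0 -> q2 -> q0 -> q1
Final state: q1
Accept states: {q0}

No, rejected (final state q1 is not an accept state)


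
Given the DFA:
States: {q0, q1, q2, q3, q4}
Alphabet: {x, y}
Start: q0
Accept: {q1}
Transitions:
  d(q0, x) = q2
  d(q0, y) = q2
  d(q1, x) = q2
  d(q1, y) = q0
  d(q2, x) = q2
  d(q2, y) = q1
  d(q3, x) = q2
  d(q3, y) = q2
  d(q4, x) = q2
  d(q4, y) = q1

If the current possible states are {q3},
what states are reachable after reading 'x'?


Apply transition on 'x' from each current state:
  d(q3, x) = q2

{q2}


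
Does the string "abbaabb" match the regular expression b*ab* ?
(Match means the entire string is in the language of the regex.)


|string| = 7; first = 'a'; last = 'b'

No, "abbaabb" does not match b*ab*


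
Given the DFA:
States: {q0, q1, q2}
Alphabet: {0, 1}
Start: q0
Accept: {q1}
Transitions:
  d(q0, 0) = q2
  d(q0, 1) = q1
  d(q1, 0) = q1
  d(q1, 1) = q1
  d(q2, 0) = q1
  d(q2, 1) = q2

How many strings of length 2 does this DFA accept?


Enumerating all length-2 strings:
  "00" -> q1 [accept]
  "01" -> q2 [reject]
  "10" -> q1 [accept]
  "11" -> q1 [accept]

3 out of 4


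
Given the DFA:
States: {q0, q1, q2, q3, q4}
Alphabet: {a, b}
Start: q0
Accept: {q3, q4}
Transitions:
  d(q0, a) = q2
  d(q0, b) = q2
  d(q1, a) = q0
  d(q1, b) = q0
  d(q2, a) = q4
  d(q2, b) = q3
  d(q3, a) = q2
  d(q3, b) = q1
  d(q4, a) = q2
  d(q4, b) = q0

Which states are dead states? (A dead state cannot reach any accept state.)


Forward reachability from each state:
  q0 -> reaches accept state q3 (live)
  q1 -> reaches accept state q3 (live)
  q2 -> reaches accept state q3 (live)
  q3 -> reaches accept state q3 (live)
  q4 -> reaches accept state q3 (live)

None (all states can reach an accept state)


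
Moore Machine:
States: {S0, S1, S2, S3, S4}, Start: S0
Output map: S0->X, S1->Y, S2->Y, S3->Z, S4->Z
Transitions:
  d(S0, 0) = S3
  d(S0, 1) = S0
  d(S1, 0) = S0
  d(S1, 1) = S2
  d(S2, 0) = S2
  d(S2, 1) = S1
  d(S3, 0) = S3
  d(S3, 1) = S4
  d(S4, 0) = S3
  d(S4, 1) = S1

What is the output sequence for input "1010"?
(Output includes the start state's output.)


Start: S0 (output X)
  --1--> S0 (output X)
  --0--> S3 (output Z)
  --1--> S4 (output Z)
  --0--> S3 (output Z)

"XXZZZ"


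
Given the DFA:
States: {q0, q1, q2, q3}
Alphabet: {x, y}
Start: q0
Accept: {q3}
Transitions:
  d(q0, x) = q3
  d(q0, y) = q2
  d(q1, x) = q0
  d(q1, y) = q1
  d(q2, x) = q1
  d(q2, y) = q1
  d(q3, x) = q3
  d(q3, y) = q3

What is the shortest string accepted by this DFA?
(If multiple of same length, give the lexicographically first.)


BFS by string length (lex-first path to each state shown):
  len 0: q0<-""
  len 1: q2<-"y", q3<-"x"
Found accept state at length 1.

"x"


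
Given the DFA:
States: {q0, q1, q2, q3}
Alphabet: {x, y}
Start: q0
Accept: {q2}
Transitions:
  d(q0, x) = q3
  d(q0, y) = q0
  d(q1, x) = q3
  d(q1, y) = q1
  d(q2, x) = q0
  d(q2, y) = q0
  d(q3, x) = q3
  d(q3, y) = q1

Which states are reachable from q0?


BFS from q0:
  layer 0: {q0}
  layer 1: {q3}
  layer 2: {q1}

{q0, q1, q3}


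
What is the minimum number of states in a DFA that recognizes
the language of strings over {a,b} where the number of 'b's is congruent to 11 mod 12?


States track (count of 'b') mod 12.
Need 12 states: one per remainder 0..11; accept = remainder 11.

12


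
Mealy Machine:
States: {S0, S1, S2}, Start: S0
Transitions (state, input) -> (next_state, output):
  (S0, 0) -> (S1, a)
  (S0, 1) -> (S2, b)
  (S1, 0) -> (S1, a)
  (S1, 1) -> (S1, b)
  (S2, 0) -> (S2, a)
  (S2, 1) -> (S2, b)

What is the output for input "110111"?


Step-by-step:
  (S0, 1) -> (S2, b)
  (S2, 1) -> (S2, b)
  (S2, 0) -> (S2, a)
  (S2, 1) -> (S2, b)
  (S2, 1) -> (S2, b)
  (S2, 1) -> (S2, b)

"bbabbb"


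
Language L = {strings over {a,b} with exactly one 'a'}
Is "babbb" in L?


count('a') = 1

Yes, "babbb" is in L


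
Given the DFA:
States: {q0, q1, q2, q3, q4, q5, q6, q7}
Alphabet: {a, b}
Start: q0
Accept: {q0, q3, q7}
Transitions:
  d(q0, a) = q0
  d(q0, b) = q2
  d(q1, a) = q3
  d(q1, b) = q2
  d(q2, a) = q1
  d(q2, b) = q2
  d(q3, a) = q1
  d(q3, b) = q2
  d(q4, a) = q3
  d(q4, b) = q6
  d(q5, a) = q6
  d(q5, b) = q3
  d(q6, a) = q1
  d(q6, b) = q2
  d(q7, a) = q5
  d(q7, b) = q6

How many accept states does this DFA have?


Accept states listed: {q0, q3, q7}
Counting: q0(1) q3(2) q7(3)

3


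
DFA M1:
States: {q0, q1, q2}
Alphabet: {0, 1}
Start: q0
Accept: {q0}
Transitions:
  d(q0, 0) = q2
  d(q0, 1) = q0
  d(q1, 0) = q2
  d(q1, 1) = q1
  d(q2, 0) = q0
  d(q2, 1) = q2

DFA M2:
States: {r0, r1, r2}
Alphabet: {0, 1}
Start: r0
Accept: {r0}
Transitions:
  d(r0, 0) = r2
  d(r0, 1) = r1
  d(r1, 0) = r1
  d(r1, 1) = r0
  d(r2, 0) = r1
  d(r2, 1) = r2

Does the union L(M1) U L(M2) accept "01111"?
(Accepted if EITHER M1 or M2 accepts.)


M1: final=q2 accepted=False
M2: final=r2 accepted=False

No, union rejects (neither accepts)


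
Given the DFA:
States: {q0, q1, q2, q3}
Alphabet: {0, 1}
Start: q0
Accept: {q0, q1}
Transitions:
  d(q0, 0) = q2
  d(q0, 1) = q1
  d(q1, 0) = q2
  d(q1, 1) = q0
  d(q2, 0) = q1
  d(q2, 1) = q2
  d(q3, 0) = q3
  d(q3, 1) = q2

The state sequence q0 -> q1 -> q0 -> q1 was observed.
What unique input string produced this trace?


Trace back each transition to find the symbol:
  q0 --[1]--> q1
  q1 --[1]--> q0
  q0 --[1]--> q1

"111"


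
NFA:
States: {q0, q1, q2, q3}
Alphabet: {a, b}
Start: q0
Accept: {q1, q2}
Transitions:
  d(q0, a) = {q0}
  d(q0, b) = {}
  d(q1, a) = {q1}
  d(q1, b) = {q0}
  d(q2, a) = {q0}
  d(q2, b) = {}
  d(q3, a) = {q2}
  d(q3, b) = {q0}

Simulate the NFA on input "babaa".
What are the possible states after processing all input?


Start: {q0}
  --b--> {}
  --a--> {}
  --b--> {}
  --a--> {}
  --a--> {}

{} (empty set, no valid transitions)


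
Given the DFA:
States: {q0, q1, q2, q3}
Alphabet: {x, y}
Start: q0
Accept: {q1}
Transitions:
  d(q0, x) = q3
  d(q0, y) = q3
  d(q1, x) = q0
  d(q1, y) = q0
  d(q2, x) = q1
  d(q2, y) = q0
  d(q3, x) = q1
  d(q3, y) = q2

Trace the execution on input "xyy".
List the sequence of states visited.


Input: xyy
d(q0, x) = q3
d(q3, y) = q2
d(q2, y) = q0


q0 -> q3 -> q2 -> q0


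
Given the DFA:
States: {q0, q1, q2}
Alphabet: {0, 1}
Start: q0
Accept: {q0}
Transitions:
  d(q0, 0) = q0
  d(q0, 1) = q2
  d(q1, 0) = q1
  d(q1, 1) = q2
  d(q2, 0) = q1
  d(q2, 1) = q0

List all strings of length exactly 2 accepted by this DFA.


All strings of length 2: 4 total
Accepted: 2

"00", "11"


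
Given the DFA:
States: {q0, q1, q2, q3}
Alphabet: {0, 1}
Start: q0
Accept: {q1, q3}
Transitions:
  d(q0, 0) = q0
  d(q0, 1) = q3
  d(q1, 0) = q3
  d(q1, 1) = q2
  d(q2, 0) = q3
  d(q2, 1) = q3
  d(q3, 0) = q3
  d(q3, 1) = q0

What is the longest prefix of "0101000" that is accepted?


Run the DFA, marking each prefix where the state is accepting:
  "" -> q0 [reject]
  "0" -> q0 [reject]
  "01" -> q3 [accept]
  "010" -> q3 [accept]
  "0101" -> q0 [reject]
  "01010" -> q0 [reject]
  "010100" -> q0 [reject]
  "0101000" -> q0 [reject]

"010"


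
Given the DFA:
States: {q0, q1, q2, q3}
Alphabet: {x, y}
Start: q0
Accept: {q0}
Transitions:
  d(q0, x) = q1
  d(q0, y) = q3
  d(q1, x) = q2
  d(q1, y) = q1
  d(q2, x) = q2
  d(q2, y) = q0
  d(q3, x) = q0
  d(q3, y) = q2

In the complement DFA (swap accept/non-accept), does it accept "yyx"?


Trace: q0 -> q3 -> q2 -> q2
Final: q2
Original accept: {q0}
Complement: q2 is not in original accept

Yes, complement accepts (original rejects)


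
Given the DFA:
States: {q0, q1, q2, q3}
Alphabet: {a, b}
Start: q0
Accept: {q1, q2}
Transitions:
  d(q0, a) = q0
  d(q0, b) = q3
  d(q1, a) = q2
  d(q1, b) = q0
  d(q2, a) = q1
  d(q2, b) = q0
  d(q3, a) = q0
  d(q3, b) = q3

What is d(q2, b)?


Looking up transition d(q2, b)

q0


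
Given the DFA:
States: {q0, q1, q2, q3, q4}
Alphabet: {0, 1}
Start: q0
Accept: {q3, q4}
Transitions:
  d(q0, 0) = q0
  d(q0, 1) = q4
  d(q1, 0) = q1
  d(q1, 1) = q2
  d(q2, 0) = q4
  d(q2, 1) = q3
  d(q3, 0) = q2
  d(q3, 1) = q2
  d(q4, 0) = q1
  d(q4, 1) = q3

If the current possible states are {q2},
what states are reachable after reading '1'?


Apply transition on '1' from each current state:
  d(q2, 1) = q3

{q3}


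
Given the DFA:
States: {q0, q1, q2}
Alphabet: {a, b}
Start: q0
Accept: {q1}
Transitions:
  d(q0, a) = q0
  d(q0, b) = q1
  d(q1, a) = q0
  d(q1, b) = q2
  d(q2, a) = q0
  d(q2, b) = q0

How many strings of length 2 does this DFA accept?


Enumerating all length-2 strings:
  "aa" -> q0 [reject]
  "ab" -> q1 [accept]
  "ba" -> q0 [reject]
  "bb" -> q2 [reject]

1 out of 4


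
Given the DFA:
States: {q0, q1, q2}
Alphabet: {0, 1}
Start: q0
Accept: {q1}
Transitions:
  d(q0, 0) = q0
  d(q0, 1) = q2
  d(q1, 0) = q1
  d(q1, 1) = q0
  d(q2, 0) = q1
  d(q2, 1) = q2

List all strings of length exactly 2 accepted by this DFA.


All strings of length 2: 4 total
Accepted: 1

"10"


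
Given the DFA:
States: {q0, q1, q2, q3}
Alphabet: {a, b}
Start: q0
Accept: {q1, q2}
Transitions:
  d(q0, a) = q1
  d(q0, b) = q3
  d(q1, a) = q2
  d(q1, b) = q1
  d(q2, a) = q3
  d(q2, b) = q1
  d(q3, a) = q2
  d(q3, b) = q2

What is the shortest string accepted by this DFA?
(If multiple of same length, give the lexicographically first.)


BFS by string length (lex-first path to each state shown):
  len 0: q0<-""
  len 1: q1<-"a", q3<-"b"
Found accept state at length 1.

"a"


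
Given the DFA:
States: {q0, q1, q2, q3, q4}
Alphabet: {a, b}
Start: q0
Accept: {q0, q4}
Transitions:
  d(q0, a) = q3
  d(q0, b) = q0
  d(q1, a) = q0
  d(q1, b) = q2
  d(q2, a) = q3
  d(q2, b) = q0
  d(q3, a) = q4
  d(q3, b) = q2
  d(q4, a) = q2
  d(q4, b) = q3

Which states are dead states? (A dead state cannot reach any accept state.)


Forward reachability from each state:
  q0 -> reaches accept state q0 (live)
  q1 -> reaches accept state q0 (live)
  q2 -> reaches accept state q0 (live)
  q3 -> reaches accept state q0 (live)
  q4 -> reaches accept state q0 (live)

None (all states can reach an accept state)


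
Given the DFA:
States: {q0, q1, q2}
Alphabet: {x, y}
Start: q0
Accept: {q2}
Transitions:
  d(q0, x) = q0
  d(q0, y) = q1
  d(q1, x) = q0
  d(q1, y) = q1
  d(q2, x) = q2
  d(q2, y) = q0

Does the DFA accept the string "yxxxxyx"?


Trace: q0 -> q1 -> q0 -> q0 -> q0 -> q0 -> q1 -> q0
Final state: q0
Accept states: {q2}

No, rejected (final state q0 is not an accept state)


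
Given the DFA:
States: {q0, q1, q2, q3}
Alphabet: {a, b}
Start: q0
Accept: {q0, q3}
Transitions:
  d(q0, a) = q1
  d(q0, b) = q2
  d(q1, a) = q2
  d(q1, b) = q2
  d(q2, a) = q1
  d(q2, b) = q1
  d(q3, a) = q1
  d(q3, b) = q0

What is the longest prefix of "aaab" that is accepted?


Run the DFA, marking each prefix where the state is accepting:
  "" -> q0 [accept]
  "a" -> q1 [reject]
  "aa" -> q2 [reject]
  "aaa" -> q1 [reject]
  "aaab" -> q2 [reject]

""


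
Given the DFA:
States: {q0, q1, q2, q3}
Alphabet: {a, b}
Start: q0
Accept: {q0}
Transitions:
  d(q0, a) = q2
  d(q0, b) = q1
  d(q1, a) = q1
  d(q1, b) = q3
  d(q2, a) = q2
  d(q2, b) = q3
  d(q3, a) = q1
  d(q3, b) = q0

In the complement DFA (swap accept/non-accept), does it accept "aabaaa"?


Trace: q0 -> q2 -> q2 -> q3 -> q1 -> q1 -> q1
Final: q1
Original accept: {q0}
Complement: q1 is not in original accept

Yes, complement accepts (original rejects)


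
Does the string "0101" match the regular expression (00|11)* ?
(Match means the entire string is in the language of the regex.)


|string| = 4; first = '0'; last = '1'

No, "0101" does not match (00|11)*


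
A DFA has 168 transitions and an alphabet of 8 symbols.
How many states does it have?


Each state has exactly one transition per symbol.
states = transitions / |alphabet| = 168 / 8 = 21

21


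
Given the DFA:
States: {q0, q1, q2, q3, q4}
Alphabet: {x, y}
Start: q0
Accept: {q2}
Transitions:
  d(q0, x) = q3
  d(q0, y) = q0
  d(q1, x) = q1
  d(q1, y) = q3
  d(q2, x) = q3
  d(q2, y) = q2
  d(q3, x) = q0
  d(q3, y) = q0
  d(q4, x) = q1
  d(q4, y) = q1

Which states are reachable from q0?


BFS from q0:
  layer 0: {q0}
  layer 1: {q3}

{q0, q3}


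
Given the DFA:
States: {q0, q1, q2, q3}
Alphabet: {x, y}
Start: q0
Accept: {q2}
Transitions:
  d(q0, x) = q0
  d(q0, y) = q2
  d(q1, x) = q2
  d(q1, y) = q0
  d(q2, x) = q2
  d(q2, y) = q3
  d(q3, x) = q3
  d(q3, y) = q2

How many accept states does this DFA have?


Accept states listed: {q2}
Counting: q2(1)

1


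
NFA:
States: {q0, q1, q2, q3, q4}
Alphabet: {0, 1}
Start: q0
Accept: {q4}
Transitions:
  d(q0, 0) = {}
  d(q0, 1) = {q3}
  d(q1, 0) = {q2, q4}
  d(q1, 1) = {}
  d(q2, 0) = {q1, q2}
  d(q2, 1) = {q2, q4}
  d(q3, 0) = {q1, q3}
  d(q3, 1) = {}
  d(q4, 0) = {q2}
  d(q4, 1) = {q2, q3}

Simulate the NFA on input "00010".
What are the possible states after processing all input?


Start: {q0}
  --0--> {}
  --0--> {}
  --0--> {}
  --1--> {}
  --0--> {}

{} (empty set, no valid transitions)


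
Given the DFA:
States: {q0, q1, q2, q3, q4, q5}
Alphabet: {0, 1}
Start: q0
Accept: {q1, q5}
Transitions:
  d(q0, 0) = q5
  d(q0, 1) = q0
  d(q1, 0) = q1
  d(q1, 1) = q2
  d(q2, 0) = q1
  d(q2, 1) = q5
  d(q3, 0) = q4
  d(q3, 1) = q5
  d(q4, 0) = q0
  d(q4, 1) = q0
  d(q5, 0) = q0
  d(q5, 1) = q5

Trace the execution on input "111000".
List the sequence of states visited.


Input: 111000
d(q0, 1) = q0
d(q0, 1) = q0
d(q0, 1) = q0
d(q0, 0) = q5
d(q5, 0) = q0
d(q0, 0) = q5


q0 -> q0 -> q0 -> q0 -> q5 -> q0 -> q5


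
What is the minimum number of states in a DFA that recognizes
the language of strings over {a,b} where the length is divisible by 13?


States track (length) mod 13.
Need 13 states: one per remainder 0..12; accept = remainder 0.

13


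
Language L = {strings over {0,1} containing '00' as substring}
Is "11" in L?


'00' does not occur

No, "11" is not in L


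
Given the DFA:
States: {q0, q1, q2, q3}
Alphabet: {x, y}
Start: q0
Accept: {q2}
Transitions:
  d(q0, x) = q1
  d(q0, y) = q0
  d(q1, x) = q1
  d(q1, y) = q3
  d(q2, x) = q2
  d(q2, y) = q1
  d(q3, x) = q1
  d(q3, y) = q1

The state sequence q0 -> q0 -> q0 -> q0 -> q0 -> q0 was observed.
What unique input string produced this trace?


Trace back each transition to find the symbol:
  q0 --[y]--> q0
  q0 --[y]--> q0
  q0 --[y]--> q0
  q0 --[y]--> q0
  q0 --[y]--> q0

"yyyyy"


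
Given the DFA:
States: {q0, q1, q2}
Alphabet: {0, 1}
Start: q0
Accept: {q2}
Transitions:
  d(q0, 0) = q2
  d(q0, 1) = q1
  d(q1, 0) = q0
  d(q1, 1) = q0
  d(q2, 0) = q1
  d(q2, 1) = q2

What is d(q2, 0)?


Looking up transition d(q2, 0)

q1


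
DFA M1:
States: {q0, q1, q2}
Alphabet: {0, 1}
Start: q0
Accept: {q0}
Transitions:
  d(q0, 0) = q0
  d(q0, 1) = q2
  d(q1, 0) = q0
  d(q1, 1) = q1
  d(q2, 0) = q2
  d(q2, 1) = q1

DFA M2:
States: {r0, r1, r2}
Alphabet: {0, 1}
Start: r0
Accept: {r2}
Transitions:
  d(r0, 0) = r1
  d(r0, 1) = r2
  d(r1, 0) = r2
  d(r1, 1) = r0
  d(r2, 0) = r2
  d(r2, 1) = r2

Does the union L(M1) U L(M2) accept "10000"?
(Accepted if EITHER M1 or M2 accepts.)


M1: final=q2 accepted=False
M2: final=r2 accepted=True

Yes, union accepts


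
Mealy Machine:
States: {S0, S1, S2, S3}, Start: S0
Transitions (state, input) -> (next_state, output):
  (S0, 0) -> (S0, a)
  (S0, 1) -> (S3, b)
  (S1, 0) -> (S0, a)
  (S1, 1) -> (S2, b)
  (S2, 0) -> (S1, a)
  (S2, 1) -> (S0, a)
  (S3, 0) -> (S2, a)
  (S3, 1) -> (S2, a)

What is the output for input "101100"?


Step-by-step:
  (S0, 1) -> (S3, b)
  (S3, 0) -> (S2, a)
  (S2, 1) -> (S0, a)
  (S0, 1) -> (S3, b)
  (S3, 0) -> (S2, a)
  (S2, 0) -> (S1, a)

"baabaa"


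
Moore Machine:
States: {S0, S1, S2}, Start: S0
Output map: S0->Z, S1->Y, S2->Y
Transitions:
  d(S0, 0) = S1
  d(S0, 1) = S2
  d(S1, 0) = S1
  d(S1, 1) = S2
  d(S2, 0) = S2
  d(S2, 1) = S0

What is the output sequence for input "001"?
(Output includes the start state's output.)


Start: S0 (output Z)
  --0--> S1 (output Y)
  --0--> S1 (output Y)
  --1--> S2 (output Y)

"ZYYY"


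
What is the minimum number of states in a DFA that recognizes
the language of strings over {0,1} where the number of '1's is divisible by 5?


States track (count of '1') mod 5.
Need 5 states: one per remainder 0..4; accept = remainder 0.

5


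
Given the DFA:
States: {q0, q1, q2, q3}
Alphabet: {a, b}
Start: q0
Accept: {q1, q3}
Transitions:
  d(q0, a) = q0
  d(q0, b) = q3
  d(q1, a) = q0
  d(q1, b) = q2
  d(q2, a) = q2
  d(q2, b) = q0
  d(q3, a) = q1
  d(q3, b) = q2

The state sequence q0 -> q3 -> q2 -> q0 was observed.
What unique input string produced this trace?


Trace back each transition to find the symbol:
  q0 --[b]--> q3
  q3 --[b]--> q2
  q2 --[b]--> q0

"bbb"


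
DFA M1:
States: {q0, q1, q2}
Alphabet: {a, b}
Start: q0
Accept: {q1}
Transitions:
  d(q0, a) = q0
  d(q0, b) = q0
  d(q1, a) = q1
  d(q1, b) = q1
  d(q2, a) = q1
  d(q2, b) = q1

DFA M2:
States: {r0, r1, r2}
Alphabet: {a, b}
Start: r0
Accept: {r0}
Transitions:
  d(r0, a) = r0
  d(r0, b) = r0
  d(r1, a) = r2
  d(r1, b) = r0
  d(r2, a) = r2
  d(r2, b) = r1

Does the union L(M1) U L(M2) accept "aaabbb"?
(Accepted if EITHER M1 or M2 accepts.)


M1: final=q0 accepted=False
M2: final=r0 accepted=True

Yes, union accepts


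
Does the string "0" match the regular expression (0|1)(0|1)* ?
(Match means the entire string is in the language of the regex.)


|string| = 1; first = '0'; last = '0'

Yes, "0" matches (0|1)(0|1)*


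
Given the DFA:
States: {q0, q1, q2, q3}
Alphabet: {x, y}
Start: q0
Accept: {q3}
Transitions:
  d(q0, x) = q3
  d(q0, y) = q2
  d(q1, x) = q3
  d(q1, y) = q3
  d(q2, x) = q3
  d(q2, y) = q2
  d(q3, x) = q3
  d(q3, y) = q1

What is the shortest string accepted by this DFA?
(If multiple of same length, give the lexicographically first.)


BFS by string length (lex-first path to each state shown):
  len 0: q0<-""
  len 1: q2<-"y", q3<-"x"
Found accept state at length 1.

"x"


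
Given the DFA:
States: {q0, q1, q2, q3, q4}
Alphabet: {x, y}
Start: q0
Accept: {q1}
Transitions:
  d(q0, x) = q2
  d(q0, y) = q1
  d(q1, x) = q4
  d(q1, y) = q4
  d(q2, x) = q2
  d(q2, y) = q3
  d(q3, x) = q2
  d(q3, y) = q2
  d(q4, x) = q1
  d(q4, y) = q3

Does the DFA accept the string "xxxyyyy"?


Trace: q0 -> q2 -> q2 -> q2 -> q3 -> q2 -> q3 -> q2
Final state: q2
Accept states: {q1}

No, rejected (final state q2 is not an accept state)


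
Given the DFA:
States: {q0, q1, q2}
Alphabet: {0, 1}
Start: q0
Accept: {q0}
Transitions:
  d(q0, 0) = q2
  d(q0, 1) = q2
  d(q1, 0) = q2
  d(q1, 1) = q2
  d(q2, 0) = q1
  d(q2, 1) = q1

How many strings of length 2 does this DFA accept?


Enumerating all length-2 strings:
  "00" -> q1 [reject]
  "01" -> q1 [reject]
  "10" -> q1 [reject]
  "11" -> q1 [reject]

0 out of 4


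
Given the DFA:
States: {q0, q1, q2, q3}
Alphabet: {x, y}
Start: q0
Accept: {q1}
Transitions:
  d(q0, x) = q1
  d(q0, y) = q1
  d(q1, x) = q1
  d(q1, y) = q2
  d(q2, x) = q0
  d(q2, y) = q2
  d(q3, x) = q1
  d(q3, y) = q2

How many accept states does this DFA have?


Accept states listed: {q1}
Counting: q1(1)

1


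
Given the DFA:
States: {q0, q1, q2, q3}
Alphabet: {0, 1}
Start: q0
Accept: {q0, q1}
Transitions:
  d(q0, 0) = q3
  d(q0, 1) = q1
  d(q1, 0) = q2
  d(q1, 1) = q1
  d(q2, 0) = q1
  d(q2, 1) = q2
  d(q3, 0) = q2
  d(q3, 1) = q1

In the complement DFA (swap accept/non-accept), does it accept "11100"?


Trace: q0 -> q1 -> q1 -> q1 -> q2 -> q1
Final: q1
Original accept: {q0, q1}
Complement: q1 is in original accept

No, complement rejects (original accepts)


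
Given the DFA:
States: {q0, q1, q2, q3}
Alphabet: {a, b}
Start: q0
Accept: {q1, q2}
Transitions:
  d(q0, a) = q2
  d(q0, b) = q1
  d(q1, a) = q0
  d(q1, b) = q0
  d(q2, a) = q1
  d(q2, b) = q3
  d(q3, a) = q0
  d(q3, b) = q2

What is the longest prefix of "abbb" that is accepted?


Run the DFA, marking each prefix where the state is accepting:
  "" -> q0 [reject]
  "a" -> q2 [accept]
  "ab" -> q3 [reject]
  "abb" -> q2 [accept]
  "abbb" -> q3 [reject]

"abb"


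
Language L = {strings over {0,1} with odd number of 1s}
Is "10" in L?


count('1') = 1; 1 mod 2 = 1

Yes, "10" is in L


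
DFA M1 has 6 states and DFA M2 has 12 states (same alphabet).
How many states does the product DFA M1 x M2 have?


Product construction pairs every M1 state with every M2 state.
6 * 12 = 72

72


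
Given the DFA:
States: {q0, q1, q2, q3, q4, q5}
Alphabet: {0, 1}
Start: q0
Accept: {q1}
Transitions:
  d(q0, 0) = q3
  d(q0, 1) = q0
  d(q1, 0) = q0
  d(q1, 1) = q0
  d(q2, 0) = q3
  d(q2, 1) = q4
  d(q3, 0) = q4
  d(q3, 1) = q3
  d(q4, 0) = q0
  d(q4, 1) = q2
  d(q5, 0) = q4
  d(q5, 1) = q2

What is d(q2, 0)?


Looking up transition d(q2, 0)

q3


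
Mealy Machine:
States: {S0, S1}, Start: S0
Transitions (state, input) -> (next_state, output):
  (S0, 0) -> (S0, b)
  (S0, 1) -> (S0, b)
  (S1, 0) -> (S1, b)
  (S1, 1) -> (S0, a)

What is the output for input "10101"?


Step-by-step:
  (S0, 1) -> (S0, b)
  (S0, 0) -> (S0, b)
  (S0, 1) -> (S0, b)
  (S0, 0) -> (S0, b)
  (S0, 1) -> (S0, b)

"bbbbb"


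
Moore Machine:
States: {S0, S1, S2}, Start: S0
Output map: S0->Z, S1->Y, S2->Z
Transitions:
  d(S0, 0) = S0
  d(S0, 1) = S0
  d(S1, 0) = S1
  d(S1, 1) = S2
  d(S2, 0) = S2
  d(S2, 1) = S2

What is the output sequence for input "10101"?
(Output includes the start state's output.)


Start: S0 (output Z)
  --1--> S0 (output Z)
  --0--> S0 (output Z)
  --1--> S0 (output Z)
  --0--> S0 (output Z)
  --1--> S0 (output Z)

"ZZZZZZ"


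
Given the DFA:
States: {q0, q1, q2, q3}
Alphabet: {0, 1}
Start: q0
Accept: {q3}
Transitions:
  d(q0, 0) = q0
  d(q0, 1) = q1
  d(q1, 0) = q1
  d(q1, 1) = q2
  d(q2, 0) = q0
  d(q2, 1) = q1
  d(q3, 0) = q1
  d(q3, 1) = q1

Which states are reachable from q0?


BFS from q0:
  layer 0: {q0}
  layer 1: {q1}
  layer 2: {q2}

{q0, q1, q2}


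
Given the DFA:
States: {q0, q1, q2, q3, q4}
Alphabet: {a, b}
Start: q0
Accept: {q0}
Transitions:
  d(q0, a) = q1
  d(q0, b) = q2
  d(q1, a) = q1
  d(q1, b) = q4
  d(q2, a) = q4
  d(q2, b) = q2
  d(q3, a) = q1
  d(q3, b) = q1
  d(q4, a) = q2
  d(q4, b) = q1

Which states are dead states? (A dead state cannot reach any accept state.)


Forward reachability from each state:
  q0 -> reaches accept state q0 (live)
  q1 -> reaches {q1, q2, q4}, no accept state (dead)
  q2 -> reaches {q1, q2, q4}, no accept state (dead)
  q3 -> reaches {q1, q2, q3, q4}, no accept state (dead)
  q4 -> reaches {q1, q2, q4}, no accept state (dead)

{q1, q2, q3, q4}


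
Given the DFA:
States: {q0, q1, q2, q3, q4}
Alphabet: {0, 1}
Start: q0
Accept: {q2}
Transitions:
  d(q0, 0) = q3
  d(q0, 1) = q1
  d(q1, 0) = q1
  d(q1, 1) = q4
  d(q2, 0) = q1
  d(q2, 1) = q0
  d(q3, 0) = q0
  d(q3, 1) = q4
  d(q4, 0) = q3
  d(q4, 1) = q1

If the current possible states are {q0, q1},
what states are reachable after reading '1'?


Apply transition on '1' from each current state:
  d(q0, 1) = q1
  d(q1, 1) = q4

{q1, q4}


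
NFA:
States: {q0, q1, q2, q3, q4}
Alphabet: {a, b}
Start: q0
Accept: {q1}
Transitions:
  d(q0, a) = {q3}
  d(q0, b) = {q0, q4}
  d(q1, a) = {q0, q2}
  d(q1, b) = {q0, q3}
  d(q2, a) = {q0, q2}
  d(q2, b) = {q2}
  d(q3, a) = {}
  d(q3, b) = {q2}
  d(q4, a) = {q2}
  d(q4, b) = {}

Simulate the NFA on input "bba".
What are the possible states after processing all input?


Start: {q0}
  --b--> {q0, q4}
  --b--> {q0, q4}
  --a--> {q2, q3}

{q2, q3}


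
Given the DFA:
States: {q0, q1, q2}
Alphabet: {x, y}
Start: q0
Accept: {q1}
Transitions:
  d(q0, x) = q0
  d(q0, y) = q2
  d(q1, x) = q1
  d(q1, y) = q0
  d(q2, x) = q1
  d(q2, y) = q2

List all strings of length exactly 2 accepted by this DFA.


All strings of length 2: 4 total
Accepted: 1

"yx"


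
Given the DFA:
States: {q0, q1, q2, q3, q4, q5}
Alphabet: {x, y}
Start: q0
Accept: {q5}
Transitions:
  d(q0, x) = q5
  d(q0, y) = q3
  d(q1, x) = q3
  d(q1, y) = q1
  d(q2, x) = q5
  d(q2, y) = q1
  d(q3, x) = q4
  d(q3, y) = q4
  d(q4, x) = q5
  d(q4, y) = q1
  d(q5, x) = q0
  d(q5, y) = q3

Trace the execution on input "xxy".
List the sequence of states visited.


Input: xxy
d(q0, x) = q5
d(q5, x) = q0
d(q0, y) = q3


q0 -> q5 -> q0 -> q3


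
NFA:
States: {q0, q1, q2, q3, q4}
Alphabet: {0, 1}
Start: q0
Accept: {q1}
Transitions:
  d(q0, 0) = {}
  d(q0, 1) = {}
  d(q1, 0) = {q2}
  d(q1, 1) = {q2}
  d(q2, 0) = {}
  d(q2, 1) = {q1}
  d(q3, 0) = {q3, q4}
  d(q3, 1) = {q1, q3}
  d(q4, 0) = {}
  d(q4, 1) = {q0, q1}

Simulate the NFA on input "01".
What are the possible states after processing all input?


Start: {q0}
  --0--> {}
  --1--> {}

{} (empty set, no valid transitions)


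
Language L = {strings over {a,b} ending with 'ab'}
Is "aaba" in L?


last two symbols = 'ba'

No, "aaba" is not in L


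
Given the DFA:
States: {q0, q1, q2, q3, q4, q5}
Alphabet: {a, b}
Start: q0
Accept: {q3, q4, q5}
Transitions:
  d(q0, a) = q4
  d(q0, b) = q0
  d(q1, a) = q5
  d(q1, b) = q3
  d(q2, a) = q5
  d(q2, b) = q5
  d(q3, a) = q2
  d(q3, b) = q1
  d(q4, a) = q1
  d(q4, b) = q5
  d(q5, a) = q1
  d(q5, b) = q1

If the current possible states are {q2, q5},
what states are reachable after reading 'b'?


Apply transition on 'b' from each current state:
  d(q2, b) = q5
  d(q5, b) = q1

{q1, q5}


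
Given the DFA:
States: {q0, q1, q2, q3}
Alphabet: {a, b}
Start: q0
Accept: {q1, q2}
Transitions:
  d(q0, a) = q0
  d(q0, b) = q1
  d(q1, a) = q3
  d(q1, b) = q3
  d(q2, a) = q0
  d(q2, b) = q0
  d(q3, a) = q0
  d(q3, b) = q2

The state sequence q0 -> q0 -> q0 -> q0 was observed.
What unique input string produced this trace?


Trace back each transition to find the symbol:
  q0 --[a]--> q0
  q0 --[a]--> q0
  q0 --[a]--> q0

"aaa"


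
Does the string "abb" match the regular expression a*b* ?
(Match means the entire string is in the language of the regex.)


|string| = 3; first = 'a'; last = 'b'

Yes, "abb" matches a*b*


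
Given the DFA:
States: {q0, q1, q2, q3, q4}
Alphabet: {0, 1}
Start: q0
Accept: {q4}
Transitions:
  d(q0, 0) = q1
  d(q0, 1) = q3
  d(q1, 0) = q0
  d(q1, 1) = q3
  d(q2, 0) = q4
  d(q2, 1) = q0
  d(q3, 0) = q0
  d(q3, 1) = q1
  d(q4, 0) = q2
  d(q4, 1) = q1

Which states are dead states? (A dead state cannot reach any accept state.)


Forward reachability from each state:
  q0 -> reaches {q0, q1, q3}, no accept state (dead)
  q1 -> reaches {q0, q1, q3}, no accept state (dead)
  q2 -> reaches accept state q4 (live)
  q3 -> reaches {q0, q1, q3}, no accept state (dead)
  q4 -> reaches accept state q4 (live)

{q0, q1, q3}


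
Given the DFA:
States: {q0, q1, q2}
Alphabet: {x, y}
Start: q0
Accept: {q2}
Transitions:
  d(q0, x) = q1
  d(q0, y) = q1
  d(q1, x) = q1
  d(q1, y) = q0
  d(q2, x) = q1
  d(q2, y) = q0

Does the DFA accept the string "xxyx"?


Trace: q0 -> q1 -> q1 -> q0 -> q1
Final state: q1
Accept states: {q2}

No, rejected (final state q1 is not an accept state)


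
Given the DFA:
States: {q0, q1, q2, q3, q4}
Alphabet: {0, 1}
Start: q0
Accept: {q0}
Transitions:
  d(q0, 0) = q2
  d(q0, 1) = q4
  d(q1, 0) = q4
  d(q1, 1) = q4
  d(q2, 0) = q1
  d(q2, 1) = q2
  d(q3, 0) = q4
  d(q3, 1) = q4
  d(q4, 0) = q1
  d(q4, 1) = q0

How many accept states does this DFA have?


Accept states listed: {q0}
Counting: q0(1)

1


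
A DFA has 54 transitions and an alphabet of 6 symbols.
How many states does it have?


Each state has exactly one transition per symbol.
states = transitions / |alphabet| = 54 / 6 = 9

9


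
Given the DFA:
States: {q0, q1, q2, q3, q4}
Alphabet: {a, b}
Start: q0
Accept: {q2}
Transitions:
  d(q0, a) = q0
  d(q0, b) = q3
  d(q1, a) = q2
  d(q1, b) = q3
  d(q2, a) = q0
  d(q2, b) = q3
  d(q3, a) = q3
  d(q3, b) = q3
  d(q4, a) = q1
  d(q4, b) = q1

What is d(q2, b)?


Looking up transition d(q2, b)

q3


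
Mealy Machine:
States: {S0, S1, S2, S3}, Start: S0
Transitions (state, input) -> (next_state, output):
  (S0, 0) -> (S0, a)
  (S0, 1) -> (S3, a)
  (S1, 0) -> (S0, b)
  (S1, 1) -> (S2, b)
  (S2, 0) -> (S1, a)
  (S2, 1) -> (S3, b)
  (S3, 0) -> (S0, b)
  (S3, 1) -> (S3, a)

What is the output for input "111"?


Step-by-step:
  (S0, 1) -> (S3, a)
  (S3, 1) -> (S3, a)
  (S3, 1) -> (S3, a)

"aaa"


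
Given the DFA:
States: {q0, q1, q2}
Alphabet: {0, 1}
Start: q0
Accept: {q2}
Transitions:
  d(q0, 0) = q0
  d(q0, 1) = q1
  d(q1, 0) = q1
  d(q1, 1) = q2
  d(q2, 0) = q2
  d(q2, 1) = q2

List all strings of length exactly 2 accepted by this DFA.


All strings of length 2: 4 total
Accepted: 1

"11"


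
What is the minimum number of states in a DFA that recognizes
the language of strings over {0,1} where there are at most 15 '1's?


States: count = 0, 1, ..., 15 (all accepting; 16 states), plus a dead state for count > 15.
Total: 16 + 1 = 17.

17


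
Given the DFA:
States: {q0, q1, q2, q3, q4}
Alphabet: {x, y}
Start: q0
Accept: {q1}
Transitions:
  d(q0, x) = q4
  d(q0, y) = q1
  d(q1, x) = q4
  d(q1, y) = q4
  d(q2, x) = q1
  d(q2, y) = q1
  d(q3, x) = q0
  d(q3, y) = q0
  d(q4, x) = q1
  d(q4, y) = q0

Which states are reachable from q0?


BFS from q0:
  layer 0: {q0}
  layer 1: {q1, q4}

{q0, q1, q4}


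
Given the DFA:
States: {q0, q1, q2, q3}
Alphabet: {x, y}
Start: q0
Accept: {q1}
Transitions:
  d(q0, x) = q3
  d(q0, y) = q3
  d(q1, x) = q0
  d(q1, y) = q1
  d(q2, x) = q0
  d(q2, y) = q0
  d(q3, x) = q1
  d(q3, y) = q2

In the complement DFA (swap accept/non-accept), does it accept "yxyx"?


Trace: q0 -> q3 -> q1 -> q1 -> q0
Final: q0
Original accept: {q1}
Complement: q0 is not in original accept

Yes, complement accepts (original rejects)


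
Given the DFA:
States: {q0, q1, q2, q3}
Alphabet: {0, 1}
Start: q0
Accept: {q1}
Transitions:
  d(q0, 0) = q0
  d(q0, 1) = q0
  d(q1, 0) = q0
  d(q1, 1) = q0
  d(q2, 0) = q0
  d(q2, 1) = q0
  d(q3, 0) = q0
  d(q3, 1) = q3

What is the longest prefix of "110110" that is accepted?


Run the DFA, marking each prefix where the state is accepting:
  "" -> q0 [reject]
  "1" -> q0 [reject]
  "11" -> q0 [reject]
  "110" -> q0 [reject]
  "1101" -> q0 [reject]
  "11011" -> q0 [reject]
  "110110" -> q0 [reject]

No prefix is accepted


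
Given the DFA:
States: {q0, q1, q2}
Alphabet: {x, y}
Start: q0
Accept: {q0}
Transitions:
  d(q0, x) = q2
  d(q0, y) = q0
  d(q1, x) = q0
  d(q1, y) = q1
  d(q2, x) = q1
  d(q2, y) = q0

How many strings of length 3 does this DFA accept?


Enumerating all length-3 strings:
  "xxx" -> q0 [accept]
  "xxy" -> q1 [reject]
  "xyx" -> q2 [reject]
  "xyy" -> q0 [accept]
  "yxx" -> q1 [reject]
  "yxy" -> q0 [accept]
  "yyx" -> q2 [reject]
  "yyy" -> q0 [accept]

4 out of 8


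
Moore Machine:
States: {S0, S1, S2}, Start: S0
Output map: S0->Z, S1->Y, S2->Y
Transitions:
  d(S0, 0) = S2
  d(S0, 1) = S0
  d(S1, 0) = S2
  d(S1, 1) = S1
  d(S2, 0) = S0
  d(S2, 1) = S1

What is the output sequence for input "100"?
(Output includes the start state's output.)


Start: S0 (output Z)
  --1--> S0 (output Z)
  --0--> S2 (output Y)
  --0--> S0 (output Z)

"ZZYZ"
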